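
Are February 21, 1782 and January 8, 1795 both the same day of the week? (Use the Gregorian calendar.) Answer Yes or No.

From Feb 21, 1782 to Jan 8, 1795 is 4704 days.
4704 mod 7 = 0, so they are the same weekday.
(Feb 21, 1782 is a Thursday; Jan 8, 1795 is a Thursday.)

Yes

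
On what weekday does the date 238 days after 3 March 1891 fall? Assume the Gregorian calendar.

Tuesday

Mar 3, 1891 is a Tuesday.
238 mod 7 = 0, so 238 days after a Tuesday is Tuesday + 0 = Tuesday.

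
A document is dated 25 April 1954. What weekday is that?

Sunday

Doomsday rule: the anchor day for the 1900s is Wednesday. For year 54: 54÷12 = 4 r 6, and 6÷4 = 1, so 4+6+1 = 11.
Wednesday + 11 ≡ Sunday — that's 1954's doomsday.
In April the doomsday date is Apr 4.
Apr 25 is 21 days after Apr 4; 21 mod 7 = 0, so Sunday + 0 = Sunday.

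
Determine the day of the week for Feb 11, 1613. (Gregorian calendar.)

Doomsday rule: the anchor day for the 1600s is Tuesday. For year 13: 13÷12 = 1 r 1, and 1÷4 = 0, so 1+1+0 = 2.
Tuesday + 2 ≡ Thursday — that's 1613's doomsday.
In February the doomsday date is Feb 28 (1613 is not a leap year).
Feb 11 is 17 days before Feb 28; 17 mod 7 = 3, so Thursday − 3 = Monday.

Monday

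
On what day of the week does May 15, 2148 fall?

Wednesday

Doomsday rule: the anchor day for the 2100s is Sunday. For year 48: 48÷12 = 4 r 0, and 0÷4 = 0, so 4+0+0 = 4.
Sunday + 4 ≡ Thursday — that's 2148's doomsday.
In May the doomsday date is May 9.
May 15 is 6 days after May 9; 6 mod 7 = 6, so Thursday + 6 = Wednesday.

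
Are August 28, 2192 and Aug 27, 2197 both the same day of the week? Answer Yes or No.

No

From Aug 28, 2192 to Aug 27, 2197 is 1825 days.
1825 mod 7 = 5, so they are different weekdays.
(Aug 28, 2192 is a Tuesday; Aug 27, 2197 is a Sunday.)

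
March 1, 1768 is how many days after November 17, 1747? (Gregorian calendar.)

Nov 17, 1747 → Nov 17, 1748: 366 days (Feb 29, 1748 is in that span).
Nov 17, 1748 → Nov 17, 1749: 365 days.
Nov 17, 1749 → Nov 17, 1750: 365 days.
Nov 17, 1750 → Nov 17, 1751: 365 days.
Nov 17, 1751 → Nov 17, 1752: 366 days (Feb 29, 1752 is in that span).
Nov 17, 1752 → Nov 17, 1753: 365 days.
Nov 17, 1753 → Nov 17, 1754: 365 days.
Nov 17, 1754 → Nov 17, 1755: 365 days.
Nov 17, 1755 → Nov 17, 1756: 366 days (Feb 29, 1756 is in that span).
Nov 17, 1756 → Nov 17, 1757: 365 days.
Nov 17, 1757 → Nov 17, 1758: 365 days.
Nov 17, 1758 → Nov 17, 1759: 365 days.
Nov 17, 1759 → Nov 17, 1760: 366 days (Feb 29, 1760 is in that span).
Nov 17, 1760 → Nov 17, 1761: 365 days.
Nov 17, 1761 → Nov 17, 1762: 365 days.
Nov 17, 1762 → Nov 17, 1763: 365 days.
Nov 17, 1763 → Nov 17, 1764: 366 days (Feb 29, 1764 is in that span).
Nov 17, 1764 → Nov 17, 1765: 365 days.
Nov 17, 1765 → Nov 17, 1766: 365 days.
Nov 17, 1766 → Nov 17, 1767: 365 days.
Nov 17, 1767 → Dec 17, 1767: 30 days (November has 30).
Dec 17, 1767 → Jan 17, 1768: 31 days (December has 31).
Jan 17, 1768 → Feb 17, 1768: 31 days (January has 31).
Feb 17, 1768 → Mar 1, 1768: 13 days.
Total: 7410 days.

7410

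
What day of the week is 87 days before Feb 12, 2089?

Wednesday

Feb 12, 2089 is a Saturday.
87 mod 7 = 3, so 87 days before a Saturday is Saturday − 3 = Wednesday.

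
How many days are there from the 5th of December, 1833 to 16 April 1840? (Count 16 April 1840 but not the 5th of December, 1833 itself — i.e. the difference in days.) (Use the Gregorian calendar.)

2324

Dec 5, 1833 → Dec 5, 1834: 365 days.
Dec 5, 1834 → Dec 5, 1835: 365 days.
Dec 5, 1835 → Dec 5, 1836: 366 days (Feb 29, 1836 is in that span).
Dec 5, 1836 → Dec 5, 1837: 365 days.
Dec 5, 1837 → Dec 5, 1838: 365 days.
Dec 5, 1838 → Dec 5, 1839: 365 days.
Dec 5, 1839 → Jan 5, 1840: 31 days (December has 31).
Jan 5, 1840 → Feb 5, 1840: 31 days (January has 31).
Feb 5, 1840 → Mar 5, 1840: 29 days (February has 29).
Mar 5, 1840 → Apr 5, 1840: 31 days (March has 31).
Apr 5, 1840 → Apr 16, 1840: 11 days.
Total: 2324 days.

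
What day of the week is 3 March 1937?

Doomsday rule: the anchor day for the 1900s is Wednesday. For year 37: 37÷12 = 3 r 1, and 1÷4 = 0, so 3+1+0 = 4.
Wednesday + 4 ≡ Sunday — that's 1937's doomsday.
In March the doomsday date is Mar 14.
Mar 3 is 11 days before Mar 14; 11 mod 7 = 4, so Sunday − 4 = Wednesday.

Wednesday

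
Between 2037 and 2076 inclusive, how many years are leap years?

10

Multiples of 4 in [2037,2076]: 10.
Of those, multiples of 100: 0 (not leap unless ÷400).
Multiples of 400: 0.
Leap years = 10 − 0 + 0 = 10.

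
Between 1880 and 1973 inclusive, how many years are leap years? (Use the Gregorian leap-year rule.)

Multiples of 4 in [1880,1973]: 24.
Of those, multiples of 100: 1 (not leap unless ÷400).
Multiples of 400: 0.
Leap years = 24 − 1 + 0 = 23.

23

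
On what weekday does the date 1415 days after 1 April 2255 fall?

First find the weekday of Apr 1, 2255. Doomsday rule: the anchor day for the 2200s is Friday. For year 55: 55÷12 = 4 r 7, and 7÷4 = 1, so 4+7+1 = 12.
Friday + 12 ≡ Wednesday — that's 2255's doomsday.
In April the doomsday date is Apr 4.
Apr 1 is 3 days before Apr 4; 3 mod 7 = 3, so Wednesday − 3 = Sunday.
1415 mod 7 = 1, so 1415 days after a Sunday is Sunday + 1 = Monday.

Monday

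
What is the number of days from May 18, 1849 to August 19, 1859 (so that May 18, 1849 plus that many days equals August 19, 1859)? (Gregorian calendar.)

3745

May 18, 1849 → May 18, 1850: 365 days.
May 18, 1850 → May 18, 1851: 365 days.
May 18, 1851 → May 18, 1852: 366 days (Feb 29, 1852 is in that span).
May 18, 1852 → May 18, 1853: 365 days.
May 18, 1853 → May 18, 1854: 365 days.
May 18, 1854 → May 18, 1855: 365 days.
May 18, 1855 → May 18, 1856: 366 days (Feb 29, 1856 is in that span).
May 18, 1856 → May 18, 1857: 365 days.
May 18, 1857 → May 18, 1858: 365 days.
May 18, 1858 → May 18, 1859: 365 days.
May 18, 1859 → Jun 18, 1859: 31 days (May has 31).
Jun 18, 1859 → Jul 18, 1859: 30 days (June has 30).
Jul 18, 1859 → Aug 18, 1859: 31 days (July has 31).
Aug 18, 1859 → Aug 19, 1859: 1 days.
Total: 3745 days.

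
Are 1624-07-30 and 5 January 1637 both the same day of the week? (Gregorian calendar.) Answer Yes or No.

From Jul 30, 1624 to Jan 5, 1637 is 4542 days.
4542 mod 7 = 6, so they are different weekdays.
(Jul 30, 1624 is a Tuesday; Jan 5, 1637 is a Monday.)

No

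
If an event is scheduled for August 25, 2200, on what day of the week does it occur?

Doomsday rule: the anchor day for the 2200s is Friday. For year 00: 0÷12 = 0 r 0, and 0÷4 = 0, so 0+0+0 = 0.
Friday + 0 ≡ Friday — that's 2200's doomsday.
In August the doomsday date is Aug 8.
Aug 25 is 17 days after Aug 8; 17 mod 7 = 3, so Friday + 3 = Monday.

Monday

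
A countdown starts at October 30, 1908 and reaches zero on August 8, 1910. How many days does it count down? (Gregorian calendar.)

647

Oct 30, 1908 → Oct 30, 1909: 365 days.
Oct 30, 1909 → Nov 30, 1909: 31 days (October has 31).
Nov 30, 1909 → Dec 30, 1909: 30 days (November has 30).
Dec 30, 1909 → Jan 30, 1910: 31 days (December has 31).
Jan 30, 1910 → Feb 28, 1910: 29 days (January has 31).
Feb 28, 1910 → Mar 28, 1910: 28 days (February has 28).
Mar 28, 1910 → Apr 28, 1910: 31 days (March has 31).
Apr 28, 1910 → May 28, 1910: 30 days (April has 30).
May 28, 1910 → Jun 28, 1910: 31 days (May has 31).
Jun 28, 1910 → Jul 28, 1910: 30 days (June has 30).
Jul 28, 1910 → Aug 8, 1910: 11 days.
Total: 647 days.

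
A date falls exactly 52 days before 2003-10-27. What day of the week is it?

Friday

First find the weekday of Oct 27, 2003. Doomsday rule: the anchor day for the 2000s is Tuesday. For year 03: 3÷12 = 0 r 3, and 3÷4 = 0, so 0+3+0 = 3.
Tuesday + 3 ≡ Friday — that's 2003's doomsday.
In October the doomsday date is Oct 10.
Oct 27 is 17 days after Oct 10; 17 mod 7 = 3, so Friday + 3 = Monday.
52 mod 7 = 3, so 52 days before a Monday is Monday − 3 = Friday.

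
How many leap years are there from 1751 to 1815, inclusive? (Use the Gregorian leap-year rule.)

15

Multiples of 4 in [1751,1815]: 16.
Of those, multiples of 100: 1 (not leap unless ÷400).
Multiples of 400: 0.
Leap years = 16 − 1 + 0 = 15.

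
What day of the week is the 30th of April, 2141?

Sunday

Doomsday rule: the anchor day for the 2100s is Sunday. For year 41: 41÷12 = 3 r 5, and 5÷4 = 1, so 3+5+1 = 9.
Sunday + 9 ≡ Tuesday — that's 2141's doomsday.
In April the doomsday date is Apr 4.
Apr 30 is 26 days after Apr 4; 26 mod 7 = 5, so Tuesday + 5 = Sunday.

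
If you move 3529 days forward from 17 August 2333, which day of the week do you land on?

Friday

First find the weekday of Aug 17, 2333. Doomsday rule: the anchor day for the 2300s is Wednesday. For year 33: 33÷12 = 2 r 9, and 9÷4 = 2, so 2+9+2 = 13.
Wednesday + 13 ≡ Tuesday — that's 2333's doomsday.
In August the doomsday date is Aug 8.
Aug 17 is 9 days after Aug 8; 9 mod 7 = 2, so Tuesday + 2 = Thursday.
3529 mod 7 = 1, so 3529 days after a Thursday is Thursday + 1 = Friday.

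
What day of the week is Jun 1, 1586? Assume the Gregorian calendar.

Doomsday rule: the anchor day for the 1500s is Wednesday. For year 86: 86÷12 = 7 r 2, and 2÷4 = 0, so 7+2+0 = 9.
Wednesday + 9 ≡ Friday — that's 1586's doomsday.
In June the doomsday date is Jun 6.
Jun 1 is 5 days before Jun 6; 5 mod 7 = 5, so Friday − 5 = Sunday.

Sunday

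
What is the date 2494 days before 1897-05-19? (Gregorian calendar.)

−365 (one year) → May 19, 1896 (2129 left).
−366 (one year; includes Feb 29, 1896) → May 19, 1895 (1763 left).
−365 (one year) → May 19, 1894 (1398 left).
−365 (one year) → May 19, 1893 (1033 left).
−365 (one year) → May 19, 1892 (668 left).
−366 (one year; includes Feb 29, 1892) → May 19, 1891 (302 left).
−19 → Apr 30, 1891 (end of Apr, 30 days; 283 left).
−30 → Mar 31, 1891 (end of Mar, 31 days; 253 left).
−31 → Feb 28, 1891 (end of Feb, 28 days; 222 left).
−28 → Jan 31, 1891 (end of Jan, 31 days; 194 left).
−31 → Dec 31, 1890 (end of Dec, 31 days; 163 left).
−31 → Nov 30, 1890 (end of Nov, 30 days; 132 left).
−30 → Oct 31, 1890 (end of Oct, 31 days; 102 left).
−31 → Sep 30, 1890 (end of Sep, 30 days; 71 left).
−30 → Aug 31, 1890 (end of Aug, 31 days; 41 left).
−31 → Jul 31, 1890 (end of Jul, 31 days; 10 left).
−10 → Jul 21, 1890.

July 21, 1890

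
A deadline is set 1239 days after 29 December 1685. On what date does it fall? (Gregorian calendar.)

+365 (one year) → Dec 29, 1686 (874 left).
+365 (one year) → Dec 29, 1687 (509 left).
+366 (one year; includes Feb 29, 1688) → Dec 29, 1688 (143 left).
Dec has 31 days: +3 → Jan 1, 1689 (140 left).
Jan has 31 days: +31 → Feb 1, 1689 (109 left).
Feb has 28 days: +28 → Mar 1, 1689 (81 left).
Mar has 31 days: +31 → Apr 1, 1689 (50 left).
Apr has 30 days: +30 → May 1, 1689 (20 left).
+20 → May 21, 1689.

May 21, 1689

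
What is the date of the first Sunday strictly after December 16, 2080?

December 22, 2080

Dec 16, 2080 is a Monday.
From Monday to the next Sunday is 6 days.
Dec 16, 2080 + 6 = Dec 22, 2080.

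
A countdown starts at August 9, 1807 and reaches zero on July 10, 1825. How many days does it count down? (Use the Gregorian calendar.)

6545

Aug 9, 1807 → Aug 9, 1808: 366 days (Feb 29, 1808 is in that span).
Aug 9, 1808 → Aug 9, 1809: 365 days.
Aug 9, 1809 → Aug 9, 1810: 365 days.
Aug 9, 1810 → Aug 9, 1811: 365 days.
Aug 9, 1811 → Aug 9, 1812: 366 days (Feb 29, 1812 is in that span).
Aug 9, 1812 → Aug 9, 1813: 365 days.
Aug 9, 1813 → Aug 9, 1814: 365 days.
Aug 9, 1814 → Aug 9, 1815: 365 days.
Aug 9, 1815 → Aug 9, 1816: 366 days (Feb 29, 1816 is in that span).
Aug 9, 1816 → Aug 9, 1817: 365 days.
Aug 9, 1817 → Aug 9, 1818: 365 days.
Aug 9, 1818 → Aug 9, 1819: 365 days.
Aug 9, 1819 → Aug 9, 1820: 366 days (Feb 29, 1820 is in that span).
Aug 9, 1820 → Aug 9, 1821: 365 days.
Aug 9, 1821 → Aug 9, 1822: 365 days.
Aug 9, 1822 → Aug 9, 1823: 365 days.
Aug 9, 1823 → Aug 9, 1824: 366 days (Feb 29, 1824 is in that span).
Aug 9, 1824 → Sep 9, 1824: 31 days (August has 31).
Sep 9, 1824 → Oct 9, 1824: 30 days (September has 30).
Oct 9, 1824 → Nov 9, 1824: 31 days (October has 31).
Nov 9, 1824 → Dec 9, 1824: 30 days (November has 30).
Dec 9, 1824 → Jan 9, 1825: 31 days (December has 31).
Jan 9, 1825 → Feb 9, 1825: 31 days (January has 31).
Feb 9, 1825 → Mar 9, 1825: 28 days (February has 28).
Mar 9, 1825 → Apr 9, 1825: 31 days (March has 31).
Apr 9, 1825 → May 9, 1825: 30 days (April has 30).
May 9, 1825 → Jun 9, 1825: 31 days (May has 31).
Jun 9, 1825 → Jul 9, 1825: 30 days (June has 30).
Jul 9, 1825 → Jul 10, 1825: 1 days.
Total: 6545 days.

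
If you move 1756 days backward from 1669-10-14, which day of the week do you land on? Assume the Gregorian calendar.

First find the weekday of Oct 14, 1669. Doomsday rule: the anchor day for the 1600s is Tuesday. For year 69: 69÷12 = 5 r 9, and 9÷4 = 2, so 5+9+2 = 16.
Tuesday + 16 ≡ Thursday — that's 1669's doomsday.
In October the doomsday date is Oct 10.
Oct 14 is 4 days after Oct 10; 4 mod 7 = 4, so Thursday + 4 = Monday.
1756 mod 7 = 6, so 1756 days before a Monday is Monday − 6 = Tuesday.

Tuesday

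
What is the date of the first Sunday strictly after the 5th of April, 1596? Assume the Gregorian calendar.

Apr 5, 1596 is a Friday.
From Friday to the next Sunday is 2 days.
Apr 5, 1596 + 2 = Apr 7, 1596.

April 7, 1596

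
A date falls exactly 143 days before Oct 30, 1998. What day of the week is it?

Tuesday

First find the weekday of Oct 30, 1998. Doomsday rule: the anchor day for the 1900s is Wednesday. For year 98: 98÷12 = 8 r 2, and 2÷4 = 0, so 8+2+0 = 10.
Wednesday + 10 ≡ Saturday — that's 1998's doomsday.
In October the doomsday date is Oct 10.
Oct 30 is 20 days after Oct 10; 20 mod 7 = 6, so Saturday + 6 = Friday.
143 mod 7 = 3, so 143 days before a Friday is Friday − 3 = Tuesday.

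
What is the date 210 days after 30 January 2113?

Jan has 31 days: +2 → Feb 1, 2113 (208 left).
Feb has 28 days: +28 → Mar 1, 2113 (180 left).
Mar has 31 days: +31 → Apr 1, 2113 (149 left).
Apr has 30 days: +30 → May 1, 2113 (119 left).
May has 31 days: +31 → Jun 1, 2113 (88 left).
Jun has 30 days: +30 → Jul 1, 2113 (58 left).
Jul has 31 days: +31 → Aug 1, 2113 (27 left).
+27 → Aug 28, 2113.

August 28, 2113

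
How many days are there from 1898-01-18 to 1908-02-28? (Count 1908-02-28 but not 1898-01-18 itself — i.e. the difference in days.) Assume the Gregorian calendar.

3692

Jan 18, 1898 → Jan 18, 1899: 365 days.
Jan 18, 1899 → Jan 18, 1900: 365 days.
Jan 18, 1900 → Jan 18, 1901: 365 days.
Jan 18, 1901 → Jan 18, 1902: 365 days.
Jan 18, 1902 → Jan 18, 1903: 365 days.
Jan 18, 1903 → Jan 18, 1904: 365 days.
Jan 18, 1904 → Jan 18, 1905: 366 days (Feb 29, 1904 is in that span).
Jan 18, 1905 → Jan 18, 1906: 365 days.
Jan 18, 1906 → Jan 18, 1907: 365 days.
Jan 18, 1907 → Jan 18, 1908: 365 days.
Jan 18, 1908 → Feb 18, 1908: 31 days (January has 31).
Feb 18, 1908 → Feb 28, 1908: 10 days.
Total: 3692 days.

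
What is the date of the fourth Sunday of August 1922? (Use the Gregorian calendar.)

August 1, 1922 is a Tuesday.
The first Sunday is therefore August 6 (5 days later).
The fourth Sunday is 6 + 3×7 = August 27.

August 27, 1922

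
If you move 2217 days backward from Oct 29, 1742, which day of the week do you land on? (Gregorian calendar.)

Wednesday

Oct 29, 1742 is a Monday.
2217 mod 7 = 5, so 2217 days before a Monday is Monday − 5 = Wednesday.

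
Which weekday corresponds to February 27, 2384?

Monday

Doomsday rule: the anchor day for the 2300s is Wednesday. For year 84: 84÷12 = 7 r 0, and 0÷4 = 0, so 7+0+0 = 7.
Wednesday + 7 ≡ Wednesday — that's 2384's doomsday.
In February the doomsday date is Feb 29 (2384 is a leap year (divisible by 4)).
Feb 27 is 2 days before Feb 29; 2 mod 7 = 2, so Wednesday − 2 = Monday.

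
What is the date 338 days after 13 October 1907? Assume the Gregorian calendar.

September 15, 1908

Oct has 31 days: +19 → Nov 1, 1907 (319 left).
Nov has 30 days: +30 → Dec 1, 1907 (289 left).
Dec has 31 days: +31 → Jan 1, 1908 (258 left).
Jan has 31 days: +31 → Feb 1, 1908 (227 left).
Feb has 29 days: +29 → Mar 1, 1908 (198 left).
Mar has 31 days: +31 → Apr 1, 1908 (167 left).
Apr has 30 days: +30 → May 1, 1908 (137 left).
May has 31 days: +31 → Jun 1, 1908 (106 left).
Jun has 30 days: +30 → Jul 1, 1908 (76 left).
Jul has 31 days: +31 → Aug 1, 1908 (45 left).
Aug has 31 days: +31 → Sep 1, 1908 (14 left).
+14 → Sep 15, 1908.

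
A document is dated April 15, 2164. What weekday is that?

Doomsday rule: the anchor day for the 2100s is Sunday. For year 64: 64÷12 = 5 r 4, and 4÷4 = 1, so 5+4+1 = 10.
Sunday + 10 ≡ Wednesday — that's 2164's doomsday.
In April the doomsday date is Apr 4.
Apr 15 is 11 days after Apr 4; 11 mod 7 = 4, so Wednesday + 4 = Sunday.

Sunday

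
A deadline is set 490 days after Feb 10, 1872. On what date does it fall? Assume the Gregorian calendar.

+366 (one year; includes Feb 29, 1872) → Feb 10, 1873 (124 left).
Feb has 28 days: +19 → Mar 1, 1873 (105 left).
Mar has 31 days: +31 → Apr 1, 1873 (74 left).
Apr has 30 days: +30 → May 1, 1873 (44 left).
May has 31 days: +31 → Jun 1, 1873 (13 left).
+13 → Jun 14, 1873.

June 14, 1873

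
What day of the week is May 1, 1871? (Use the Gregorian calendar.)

Monday

January 1, 1871 is a Sunday.
Jan 1, 1871 → Feb 1, 1871: 31 days (January has 31).
Feb 1, 1871 → Mar 1, 1871: 28 days (February has 28).
Mar 1, 1871 → Apr 1, 1871: 31 days (March has 31).
Apr 1, 1871 → May 1, 1871: 30 days.
Total: 120 days.
120 mod 7 = 1, so Sunday + 1 = Monday.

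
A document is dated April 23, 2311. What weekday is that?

Sunday

Doomsday rule: the anchor day for the 2300s is Wednesday. For year 11: 11÷12 = 0 r 11, and 11÷4 = 2, so 0+11+2 = 13.
Wednesday + 13 ≡ Tuesday — that's 2311's doomsday.
In April the doomsday date is Apr 4.
Apr 23 is 19 days after Apr 4; 19 mod 7 = 5, so Tuesday + 5 = Sunday.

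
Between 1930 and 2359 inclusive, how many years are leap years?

104

Multiples of 4 in [1930,2359]: 107.
Of those, multiples of 100: 4 (not leap unless ÷400).
Multiples of 400: 1.
Leap years = 107 − 4 + 1 = 104.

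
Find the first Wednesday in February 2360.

February 1, 2360 is a Monday.
The first Wednesday is therefore February 3 (2 days later).

February 3, 2360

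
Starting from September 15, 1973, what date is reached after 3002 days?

+365 (one year) → Sep 15, 1974 (2637 left).
+365 (one year) → Sep 15, 1975 (2272 left).
+366 (one year; includes Feb 29, 1976) → Sep 15, 1976 (1906 left).
+365 (one year) → Sep 15, 1977 (1541 left).
+365 (one year) → Sep 15, 1978 (1176 left).
+365 (one year) → Sep 15, 1979 (811 left).
+366 (one year; includes Feb 29, 1980) → Sep 15, 1980 (445 left).
+365 (one year) → Sep 15, 1981 (80 left).
Sep has 30 days: +16 → Oct 1, 1981 (64 left).
Oct has 31 days: +31 → Nov 1, 1981 (33 left).
Nov has 30 days: +30 → Dec 1, 1981 (3 left).
+3 → Dec 4, 1981.

December 4, 1981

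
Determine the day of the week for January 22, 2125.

Monday

Doomsday rule: the anchor day for the 2100s is Sunday. For year 25: 25÷12 = 2 r 1, and 1÷4 = 0, so 2+1+0 = 3.
Sunday + 3 ≡ Wednesday — that's 2125's doomsday.
In January the doomsday date is Jan 3 (2125 is not a leap year).
Jan 22 is 19 days after Jan 3; 19 mod 7 = 5, so Wednesday + 5 = Monday.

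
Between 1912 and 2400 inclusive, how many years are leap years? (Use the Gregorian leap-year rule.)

Multiples of 4 in [1912,2400]: 123.
Of those, multiples of 100: 5 (not leap unless ÷400).
Multiples of 400: 2.
Leap years = 123 − 5 + 2 = 120.

120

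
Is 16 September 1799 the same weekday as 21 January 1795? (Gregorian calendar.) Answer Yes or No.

No

From Jan 21, 1795 to Sep 16, 1799 is 1699 days.
1699 mod 7 = 5, so they are different weekdays.
(Jan 21, 1795 is a Wednesday; Sep 16, 1799 is a Monday.)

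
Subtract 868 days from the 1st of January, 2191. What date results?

−365 (one year) → Jan 1, 2190 (503 left).
−365 (one year) → Jan 1, 2189 (138 left).
−1 → Dec 31, 2188 (end of Dec, 31 days; 137 left).
−31 → Nov 30, 2188 (end of Nov, 30 days; 106 left).
−30 → Oct 31, 2188 (end of Oct, 31 days; 76 left).
−31 → Sep 30, 2188 (end of Sep, 30 days; 45 left).
−30 → Aug 31, 2188 (end of Aug, 31 days; 15 left).
−15 → Aug 16, 2188.

August 16, 2188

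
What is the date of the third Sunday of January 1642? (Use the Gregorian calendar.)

January 19, 1642

January 1, 1642 is a Wednesday.
The first Sunday is therefore January 5 (4 days later).
The third Sunday is 5 + 2×7 = January 19.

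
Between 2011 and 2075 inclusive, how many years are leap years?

Multiples of 4 in [2011,2075]: 16.
Of those, multiples of 100: 0 (not leap unless ÷400).
Multiples of 400: 0.
Leap years = 16 − 0 + 0 = 16.

16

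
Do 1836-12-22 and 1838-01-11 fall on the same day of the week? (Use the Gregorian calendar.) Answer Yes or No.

From Dec 22, 1836 to Jan 11, 1838 is 385 days.
385 mod 7 = 0, so they are the same weekday.
(Dec 22, 1836 is a Thursday; Jan 11, 1838 is a Thursday.)

Yes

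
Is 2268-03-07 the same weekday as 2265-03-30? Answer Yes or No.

No

From Mar 30, 2265 to Mar 7, 2268 is 1073 days.
1073 mod 7 = 2, so they are different weekdays.
(Mar 30, 2265 is a Thursday; Mar 7, 2268 is a Saturday.)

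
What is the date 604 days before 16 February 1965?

−366 (one year; includes Feb 29, 1964) → Feb 16, 1964 (238 left).
−16 → Jan 31, 1964 (end of Jan, 31 days; 222 left).
−31 → Dec 31, 1963 (end of Dec, 31 days; 191 left).
−31 → Nov 30, 1963 (end of Nov, 30 days; 160 left).
−30 → Oct 31, 1963 (end of Oct, 31 days; 130 left).
−31 → Sep 30, 1963 (end of Sep, 30 days; 99 left).
−30 → Aug 31, 1963 (end of Aug, 31 days; 69 left).
−31 → Jul 31, 1963 (end of Jul, 31 days; 38 left).
−31 → Jun 30, 1963 (end of Jun, 30 days; 7 left).
−7 → Jun 23, 1963.

June 23, 1963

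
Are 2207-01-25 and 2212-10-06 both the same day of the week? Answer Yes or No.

From Jan 25, 2207 to Oct 6, 2212 is 2081 days.
2081 mod 7 = 2, so they are different weekdays.
(Jan 25, 2207 is a Sunday; Oct 6, 2212 is a Tuesday.)

No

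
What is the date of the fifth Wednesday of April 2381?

April 29, 2381

April 1, 2381 is a Wednesday.
The first Wednesday is therefore April 1 (same day).
The fifth Wednesday is 1 + 4×7 = April 29.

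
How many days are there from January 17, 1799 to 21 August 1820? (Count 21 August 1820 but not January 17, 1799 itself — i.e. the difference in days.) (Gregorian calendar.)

7886

Jan 17, 1799 → Jan 17, 1800: 365 days.
Jan 17, 1800 → Jan 17, 1801: 365 days.
Jan 17, 1801 → Jan 17, 1802: 365 days.
Jan 17, 1802 → Jan 17, 1803: 365 days.
Jan 17, 1803 → Jan 17, 1804: 365 days.
Jan 17, 1804 → Jan 17, 1805: 366 days (Feb 29, 1804 is in that span).
Jan 17, 1805 → Jan 17, 1806: 365 days.
Jan 17, 1806 → Jan 17, 1807: 365 days.
Jan 17, 1807 → Jan 17, 1808: 365 days.
Jan 17, 1808 → Jan 17, 1809: 366 days (Feb 29, 1808 is in that span).
Jan 17, 1809 → Jan 17, 1810: 365 days.
Jan 17, 1810 → Jan 17, 1811: 365 days.
Jan 17, 1811 → Jan 17, 1812: 365 days.
Jan 17, 1812 → Jan 17, 1813: 366 days (Feb 29, 1812 is in that span).
Jan 17, 1813 → Jan 17, 1814: 365 days.
Jan 17, 1814 → Jan 17, 1815: 365 days.
Jan 17, 1815 → Jan 17, 1816: 365 days.
Jan 17, 1816 → Jan 17, 1817: 366 days (Feb 29, 1816 is in that span).
Jan 17, 1817 → Jan 17, 1818: 365 days.
Jan 17, 1818 → Jan 17, 1819: 365 days.
Jan 17, 1819 → Jan 17, 1820: 365 days.
Jan 17, 1820 → Feb 17, 1820: 31 days (January has 31).
Feb 17, 1820 → Mar 17, 1820: 29 days (February has 29).
Mar 17, 1820 → Apr 17, 1820: 31 days (March has 31).
Apr 17, 1820 → May 17, 1820: 30 days (April has 30).
May 17, 1820 → Jun 17, 1820: 31 days (May has 31).
Jun 17, 1820 → Jul 17, 1820: 30 days (June has 30).
Jul 17, 1820 → Aug 17, 1820: 31 days (July has 31).
Aug 17, 1820 → Aug 21, 1820: 4 days.
Total: 7886 days.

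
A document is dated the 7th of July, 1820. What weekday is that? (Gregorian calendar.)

Friday

Doomsday rule: the anchor day for the 1800s is Friday. For year 20: 20÷12 = 1 r 8, and 8÷4 = 2, so 1+8+2 = 11.
Friday + 11 ≡ Tuesday — that's 1820's doomsday.
In July the doomsday date is Jul 11.
Jul 7 is 4 days before Jul 11; 4 mod 7 = 4, so Tuesday − 4 = Friday.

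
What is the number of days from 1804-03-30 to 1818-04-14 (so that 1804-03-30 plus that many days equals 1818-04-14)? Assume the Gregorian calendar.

Mar 30, 1804 → Mar 30, 1805: 365 days.
Mar 30, 1805 → Mar 30, 1806: 365 days.
Mar 30, 1806 → Mar 30, 1807: 365 days.
Mar 30, 1807 → Mar 30, 1808: 366 days (Feb 29, 1808 is in that span).
Mar 30, 1808 → Mar 30, 1809: 365 days.
Mar 30, 1809 → Mar 30, 1810: 365 days.
Mar 30, 1810 → Mar 30, 1811: 365 days.
Mar 30, 1811 → Mar 30, 1812: 366 days (Feb 29, 1812 is in that span).
Mar 30, 1812 → Mar 30, 1813: 365 days.
Mar 30, 1813 → Mar 30, 1814: 365 days.
Mar 30, 1814 → Mar 30, 1815: 365 days.
Mar 30, 1815 → Mar 30, 1816: 366 days (Feb 29, 1816 is in that span).
Mar 30, 1816 → Mar 30, 1817: 365 days.
Mar 30, 1817 → Apr 30, 1817: 31 days (March has 31).
Apr 30, 1817 → May 30, 1817: 30 days (April has 30).
May 30, 1817 → Jun 30, 1817: 31 days (May has 31).
Jun 30, 1817 → Jul 30, 1817: 30 days (June has 30).
Jul 30, 1817 → Aug 30, 1817: 31 days (July has 31).
Aug 30, 1817 → Sep 30, 1817: 31 days (August has 31).
Sep 30, 1817 → Oct 30, 1817: 30 days (September has 30).
Oct 30, 1817 → Nov 30, 1817: 31 days (October has 31).
Nov 30, 1817 → Dec 30, 1817: 30 days (November has 30).
Dec 30, 1817 → Jan 30, 1818: 31 days (December has 31).
Jan 30, 1818 → Feb 28, 1818: 29 days (January has 31).
Feb 28, 1818 → Mar 28, 1818: 28 days (February has 28).
Mar 28, 1818 → Apr 14, 1818: 17 days.
Total: 5128 days.

5128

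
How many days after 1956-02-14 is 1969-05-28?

Feb 14, 1956 → Feb 14, 1957: 366 days (Feb 29, 1956 is in that span).
Feb 14, 1957 → Feb 14, 1958: 365 days.
Feb 14, 1958 → Feb 14, 1959: 365 days.
Feb 14, 1959 → Feb 14, 1960: 365 days.
Feb 14, 1960 → Feb 14, 1961: 366 days (Feb 29, 1960 is in that span).
Feb 14, 1961 → Feb 14, 1962: 365 days.
Feb 14, 1962 → Feb 14, 1963: 365 days.
Feb 14, 1963 → Feb 14, 1964: 365 days.
Feb 14, 1964 → Feb 14, 1965: 366 days (Feb 29, 1964 is in that span).
Feb 14, 1965 → Feb 14, 1966: 365 days.
Feb 14, 1966 → Feb 14, 1967: 365 days.
Feb 14, 1967 → Feb 14, 1968: 365 days.
Feb 14, 1968 → Feb 14, 1969: 366 days (Feb 29, 1968 is in that span).
Feb 14, 1969 → Mar 14, 1969: 28 days (February has 28).
Mar 14, 1969 → Apr 14, 1969: 31 days (March has 31).
Apr 14, 1969 → May 14, 1969: 30 days (April has 30).
May 14, 1969 → May 28, 1969: 14 days.
Total: 4852 days.

4852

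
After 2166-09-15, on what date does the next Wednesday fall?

September 17, 2166

Sep 15, 2166 is a Monday.
From Monday to the next Wednesday is 2 days.
Sep 15, 2166 + 2 = Sep 17, 2166.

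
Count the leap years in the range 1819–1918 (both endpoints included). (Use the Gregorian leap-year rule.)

Multiples of 4 in [1819,1918]: 25.
Of those, multiples of 100: 1 (not leap unless ÷400).
Multiples of 400: 0.
Leap years = 25 − 1 + 0 = 24.

24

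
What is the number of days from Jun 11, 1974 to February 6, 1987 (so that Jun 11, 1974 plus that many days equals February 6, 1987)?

Jun 11, 1974 → Jun 11, 1975: 365 days.
Jun 11, 1975 → Jun 11, 1976: 366 days (Feb 29, 1976 is in that span).
Jun 11, 1976 → Jun 11, 1977: 365 days.
Jun 11, 1977 → Jun 11, 1978: 365 days.
Jun 11, 1978 → Jun 11, 1979: 365 days.
Jun 11, 1979 → Jun 11, 1980: 366 days (Feb 29, 1980 is in that span).
Jun 11, 1980 → Jun 11, 1981: 365 days.
Jun 11, 1981 → Jun 11, 1982: 365 days.
Jun 11, 1982 → Jun 11, 1983: 365 days.
Jun 11, 1983 → Jun 11, 1984: 366 days (Feb 29, 1984 is in that span).
Jun 11, 1984 → Jun 11, 1985: 365 days.
Jun 11, 1985 → Jun 11, 1986: 365 days.
Jun 11, 1986 → Jul 11, 1986: 30 days (June has 30).
Jul 11, 1986 → Aug 11, 1986: 31 days (July has 31).
Aug 11, 1986 → Sep 11, 1986: 31 days (August has 31).
Sep 11, 1986 → Oct 11, 1986: 30 days (September has 30).
Oct 11, 1986 → Nov 11, 1986: 31 days (October has 31).
Nov 11, 1986 → Dec 11, 1986: 30 days (November has 30).
Dec 11, 1986 → Jan 11, 1987: 31 days (December has 31).
Jan 11, 1987 → Feb 6, 1987: 26 days.
Total: 4623 days.

4623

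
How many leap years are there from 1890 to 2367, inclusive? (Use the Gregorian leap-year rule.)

115

Multiples of 4 in [1890,2367]: 119.
Of those, multiples of 100: 5 (not leap unless ÷400).
Multiples of 400: 1.
Leap years = 119 − 5 + 1 = 115.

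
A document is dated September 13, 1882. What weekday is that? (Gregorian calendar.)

Doomsday rule: the anchor day for the 1800s is Friday. For year 82: 82÷12 = 6 r 10, and 10÷4 = 2, so 6+10+2 = 18.
Friday + 18 ≡ Tuesday — that's 1882's doomsday.
In September the doomsday date is Sep 5.
Sep 13 is 8 days after Sep 5; 8 mod 7 = 1, so Tuesday + 1 = Wednesday.

Wednesday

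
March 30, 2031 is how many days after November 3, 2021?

3434

Nov 3, 2021 → Nov 3, 2022: 365 days.
Nov 3, 2022 → Nov 3, 2023: 365 days.
Nov 3, 2023 → Nov 3, 2024: 366 days (Feb 29, 2024 is in that span).
Nov 3, 2024 → Nov 3, 2025: 365 days.
Nov 3, 2025 → Nov 3, 2026: 365 days.
Nov 3, 2026 → Nov 3, 2027: 365 days.
Nov 3, 2027 → Nov 3, 2028: 366 days (Feb 29, 2028 is in that span).
Nov 3, 2028 → Nov 3, 2029: 365 days.
Nov 3, 2029 → Nov 3, 2030: 365 days.
Nov 3, 2030 → Dec 3, 2030: 30 days (November has 30).
Dec 3, 2030 → Jan 3, 2031: 31 days (December has 31).
Jan 3, 2031 → Feb 3, 2031: 31 days (January has 31).
Feb 3, 2031 → Mar 3, 2031: 28 days (February has 28).
Mar 3, 2031 → Mar 30, 2031: 27 days.
Total: 3434 days.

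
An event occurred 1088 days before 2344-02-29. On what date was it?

March 8, 2341

−366 (one year; includes Feb 29, 2344) → Feb 28, 2343 (722 left).
−365 (one year) → Feb 28, 2342 (357 left).
−28 → Jan 31, 2342 (end of Jan, 31 days; 329 left).
−31 → Dec 31, 2341 (end of Dec, 31 days; 298 left).
−31 → Nov 30, 2341 (end of Nov, 30 days; 267 left).
−30 → Oct 31, 2341 (end of Oct, 31 days; 237 left).
−31 → Sep 30, 2341 (end of Sep, 30 days; 206 left).
−30 → Aug 31, 2341 (end of Aug, 31 days; 176 left).
−31 → Jul 31, 2341 (end of Jul, 31 days; 145 left).
−31 → Jun 30, 2341 (end of Jun, 30 days; 114 left).
−30 → May 31, 2341 (end of May, 31 days; 84 left).
−31 → Apr 30, 2341 (end of Apr, 30 days; 53 left).
−30 → Mar 31, 2341 (end of Mar, 31 days; 23 left).
−23 → Mar 8, 2341.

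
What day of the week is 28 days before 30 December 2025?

Dec 30, 2025 is a Tuesday.
28 mod 7 = 0, so 28 days before a Tuesday is Tuesday − 0 = Tuesday.

Tuesday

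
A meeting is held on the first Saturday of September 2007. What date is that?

September 1, 2007

September 1, 2007 is a Saturday.
The first Saturday is therefore September 1 (same day).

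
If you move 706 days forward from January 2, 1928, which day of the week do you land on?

First find the weekday of Jan 2, 1928. Doomsday rule: the anchor day for the 1900s is Wednesday. For year 28: 28÷12 = 2 r 4, and 4÷4 = 1, so 2+4+1 = 7.
Wednesday + 7 ≡ Wednesday — that's 1928's doomsday.
In January the doomsday date is Jan 4 (1928 is a leap year (divisible by 4)).
Jan 2 is 2 days before Jan 4; 2 mod 7 = 2, so Wednesday − 2 = Monday.
706 mod 7 = 6, so 706 days after a Monday is Monday + 6 = Sunday.

Sunday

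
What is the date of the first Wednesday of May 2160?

May 1, 2160 is a Thursday.
The first Wednesday is therefore May 7 (6 days later).

May 7, 2160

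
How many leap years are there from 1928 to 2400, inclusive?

Multiples of 4 in [1928,2400]: 119.
Of those, multiples of 100: 5 (not leap unless ÷400).
Multiples of 400: 2.
Leap years = 119 − 5 + 2 = 116.

116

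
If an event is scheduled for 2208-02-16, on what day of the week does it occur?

Tuesday

Doomsday rule: the anchor day for the 2200s is Friday. For year 08: 8÷12 = 0 r 8, and 8÷4 = 2, so 0+8+2 = 10.
Friday + 10 ≡ Monday — that's 2208's doomsday.
In February the doomsday date is Feb 29 (2208 is a leap year (divisible by 4)).
Feb 16 is 13 days before Feb 29; 13 mod 7 = 6, so Monday − 6 = Tuesday.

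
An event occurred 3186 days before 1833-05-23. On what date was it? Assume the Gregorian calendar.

−365 (one year) → May 23, 1832 (2821 left).
−366 (one year; includes Feb 29, 1832) → May 23, 1831 (2455 left).
−365 (one year) → May 23, 1830 (2090 left).
−365 (one year) → May 23, 1829 (1725 left).
−365 (one year) → May 23, 1828 (1360 left).
−366 (one year; includes Feb 29, 1828) → May 23, 1827 (994 left).
−365 (one year) → May 23, 1826 (629 left).
−365 (one year) → May 23, 1825 (264 left).
−23 → Apr 30, 1825 (end of Apr, 30 days; 241 left).
−30 → Mar 31, 1825 (end of Mar, 31 days; 211 left).
−31 → Feb 28, 1825 (end of Feb, 28 days; 180 left).
−28 → Jan 31, 1825 (end of Jan, 31 days; 152 left).
−31 → Dec 31, 1824 (end of Dec, 31 days; 121 left).
−31 → Nov 30, 1824 (end of Nov, 30 days; 90 left).
−30 → Oct 31, 1824 (end of Oct, 31 days; 60 left).
−31 → Sep 30, 1824 (end of Sep, 30 days; 29 left).
−29 → Sep 1, 1824.

September 1, 1824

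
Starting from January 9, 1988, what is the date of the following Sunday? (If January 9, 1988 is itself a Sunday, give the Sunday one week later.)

Jan 9, 1988 is a Saturday.
From Saturday to the next Sunday is 1 day.
Jan 9, 1988 + 1 = Jan 10, 1988.

January 10, 1988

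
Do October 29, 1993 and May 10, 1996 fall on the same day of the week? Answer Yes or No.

Yes

From Oct 29, 1993 to May 10, 1996 is 924 days.
924 mod 7 = 0, so they are the same weekday.
(Oct 29, 1993 is a Friday; May 10, 1996 is a Friday.)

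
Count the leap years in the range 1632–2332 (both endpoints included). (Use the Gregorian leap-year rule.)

Multiples of 4 in [1632,2332]: 176.
Of those, multiples of 100: 7 (not leap unless ÷400).
Multiples of 400: 1.
Leap years = 176 − 7 + 1 = 170.

170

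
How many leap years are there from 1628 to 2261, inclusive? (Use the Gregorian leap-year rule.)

154

Multiples of 4 in [1628,2261]: 159.
Of those, multiples of 100: 6 (not leap unless ÷400).
Multiples of 400: 1.
Leap years = 159 − 6 + 1 = 154.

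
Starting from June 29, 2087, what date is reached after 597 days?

February 15, 2089

+366 (one year; includes Feb 29, 2088) → Jun 29, 2088 (231 left).
Jun has 30 days: +2 → Jul 1, 2088 (229 left).
Jul has 31 days: +31 → Aug 1, 2088 (198 left).
Aug has 31 days: +31 → Sep 1, 2088 (167 left).
Sep has 30 days: +30 → Oct 1, 2088 (137 left).
Oct has 31 days: +31 → Nov 1, 2088 (106 left).
Nov has 30 days: +30 → Dec 1, 2088 (76 left).
Dec has 31 days: +31 → Jan 1, 2089 (45 left).
Jan has 31 days: +31 → Feb 1, 2089 (14 left).
+14 → Feb 15, 2089.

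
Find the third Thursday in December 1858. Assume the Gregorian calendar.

December 16, 1858

December 1, 1858 is a Wednesday.
The first Thursday is therefore December 2 (1 days later).
The third Thursday is 2 + 2×7 = December 16.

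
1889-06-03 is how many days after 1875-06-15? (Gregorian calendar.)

5102

Jun 15, 1875 → Jun 15, 1876: 366 days (Feb 29, 1876 is in that span).
Jun 15, 1876 → Jun 15, 1877: 365 days.
Jun 15, 1877 → Jun 15, 1878: 365 days.
Jun 15, 1878 → Jun 15, 1879: 365 days.
Jun 15, 1879 → Jun 15, 1880: 366 days (Feb 29, 1880 is in that span).
Jun 15, 1880 → Jun 15, 1881: 365 days.
Jun 15, 1881 → Jun 15, 1882: 365 days.
Jun 15, 1882 → Jun 15, 1883: 365 days.
Jun 15, 1883 → Jun 15, 1884: 366 days (Feb 29, 1884 is in that span).
Jun 15, 1884 → Jun 15, 1885: 365 days.
Jun 15, 1885 → Jun 15, 1886: 365 days.
Jun 15, 1886 → Jun 15, 1887: 365 days.
Jun 15, 1887 → Jun 15, 1888: 366 days (Feb 29, 1888 is in that span).
Jun 15, 1888 → Jul 15, 1888: 30 days (June has 30).
Jul 15, 1888 → Aug 15, 1888: 31 days (July has 31).
Aug 15, 1888 → Sep 15, 1888: 31 days (August has 31).
Sep 15, 1888 → Oct 15, 1888: 30 days (September has 30).
Oct 15, 1888 → Nov 15, 1888: 31 days (October has 31).
Nov 15, 1888 → Dec 15, 1888: 30 days (November has 30).
Dec 15, 1888 → Jan 15, 1889: 31 days (December has 31).
Jan 15, 1889 → Feb 15, 1889: 31 days (January has 31).
Feb 15, 1889 → Mar 15, 1889: 28 days (February has 28).
Mar 15, 1889 → Apr 15, 1889: 31 days (March has 31).
Apr 15, 1889 → May 15, 1889: 30 days (April has 30).
May 15, 1889 → Jun 3, 1889: 19 days.
Total: 5102 days.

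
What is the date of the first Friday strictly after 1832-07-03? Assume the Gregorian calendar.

July 6, 1832

Jul 3, 1832 is a Tuesday.
From Tuesday to the next Friday is 3 days.
Jul 3, 1832 + 3 = Jul 6, 1832.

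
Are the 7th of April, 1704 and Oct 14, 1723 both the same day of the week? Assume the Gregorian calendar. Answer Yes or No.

No

From Apr 7, 1704 to Oct 14, 1723 is 7129 days.
7129 mod 7 = 3, so they are different weekdays.
(Apr 7, 1704 is a Monday; Oct 14, 1723 is a Thursday.)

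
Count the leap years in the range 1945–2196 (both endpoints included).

62

Multiples of 4 in [1945,2196]: 63.
Of those, multiples of 100: 2 (not leap unless ÷400).
Multiples of 400: 1.
Leap years = 63 − 2 + 1 = 62.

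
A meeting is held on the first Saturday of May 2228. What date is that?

May 3, 2228

May 1, 2228 is a Thursday.
The first Saturday is therefore May 3 (2 days later).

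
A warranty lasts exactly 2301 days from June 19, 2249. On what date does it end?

October 7, 2255

+365 (one year) → Jun 19, 2250 (1936 left).
+365 (one year) → Jun 19, 2251 (1571 left).
+366 (one year; includes Feb 29, 2252) → Jun 19, 2252 (1205 left).
+365 (one year) → Jun 19, 2253 (840 left).
+365 (one year) → Jun 19, 2254 (475 left).
+365 (one year) → Jun 19, 2255 (110 left).
Jun has 30 days: +12 → Jul 1, 2255 (98 left).
Jul has 31 days: +31 → Aug 1, 2255 (67 left).
Aug has 31 days: +31 → Sep 1, 2255 (36 left).
Sep has 30 days: +30 → Oct 1, 2255 (6 left).
+6 → Oct 7, 2255.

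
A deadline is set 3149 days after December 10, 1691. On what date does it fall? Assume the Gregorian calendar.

July 25, 1700

+366 (one year; includes Feb 29, 1692) → Dec 10, 1692 (2783 left).
+365 (one year) → Dec 10, 1693 (2418 left).
+365 (one year) → Dec 10, 1694 (2053 left).
+365 (one year) → Dec 10, 1695 (1688 left).
+366 (one year; includes Feb 29, 1696) → Dec 10, 1696 (1322 left).
+365 (one year) → Dec 10, 1697 (957 left).
+365 (one year) → Dec 10, 1698 (592 left).
+365 (one year) → Dec 10, 1699 (227 left).
Dec has 31 days: +22 → Jan 1, 1700 (205 left).
Jan has 31 days: +31 → Feb 1, 1700 (174 left).
Feb has 28 days: +28 → Mar 1, 1700 (146 left).
Mar has 31 days: +31 → Apr 1, 1700 (115 left).
Apr has 30 days: +30 → May 1, 1700 (85 left).
May has 31 days: +31 → Jun 1, 1700 (54 left).
Jun has 30 days: +30 → Jul 1, 1700 (24 left).
+24 → Jul 25, 1700.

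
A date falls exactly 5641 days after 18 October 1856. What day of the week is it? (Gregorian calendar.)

First find the weekday of Oct 18, 1856. Doomsday rule: the anchor day for the 1800s is Friday. For year 56: 56÷12 = 4 r 8, and 8÷4 = 2, so 4+8+2 = 14.
Friday + 14 ≡ Friday — that's 1856's doomsday.
In October the doomsday date is Oct 10.
Oct 18 is 8 days after Oct 10; 8 mod 7 = 1, so Friday + 1 = Saturday.
5641 mod 7 = 6, so 5641 days after a Saturday is Saturday + 6 = Friday.

Friday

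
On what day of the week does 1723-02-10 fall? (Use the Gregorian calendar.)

Wednesday

Doomsday rule: the anchor day for the 1700s is Sunday. For year 23: 23÷12 = 1 r 11, and 11÷4 = 2, so 1+11+2 = 14.
Sunday + 14 ≡ Sunday — that's 1723's doomsday.
In February the doomsday date is Feb 28 (1723 is not a leap year).
Feb 10 is 18 days before Feb 28; 18 mod 7 = 4, so Sunday − 4 = Wednesday.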